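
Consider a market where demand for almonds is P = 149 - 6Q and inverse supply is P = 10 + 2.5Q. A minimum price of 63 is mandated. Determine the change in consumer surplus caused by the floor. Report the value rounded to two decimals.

Without the control, 149 - 6Q = 10 + 2.5Q so Q* = 16.3529 and P* = 50.8824.
At the floor price 63, quantity demanded is (149 - 63)/6 = 14.3333; demand is the short side, so Q = 14.3333 trades at P = 63.
CS goes from (1/2)(16.3529)(98.1176) = 802.2561 to 616.3333 (computed as (149 - 63)(14.3333) - (1/2)(6)(14.3333)^2), a change of -185.9227.

-185.92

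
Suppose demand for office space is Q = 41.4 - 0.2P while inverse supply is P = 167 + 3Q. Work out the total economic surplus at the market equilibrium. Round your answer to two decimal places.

100.00

Rewriting demand in inverse form: P = 207 - 5Q.
Setting demand equal to supply, 40 = 8Q, so Q* = 5 and P* = 182.
CS = (1/2)(5)(25) = 62.5 and PS = (1/2)(5)(15) = 37.5, so total surplus = 100.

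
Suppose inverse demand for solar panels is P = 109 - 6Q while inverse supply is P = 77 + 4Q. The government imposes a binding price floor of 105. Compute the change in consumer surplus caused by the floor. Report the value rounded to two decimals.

-29.39

Without the control, 109 - 6Q = 77 + 4Q so Q* = 3.2 and P* = 89.8.
At the floor price 105, quantity demanded is (109 - 105)/6 = 0.6667; demand is the short side, so Q = 0.6667 trades at P = 105.
CS goes from (1/2)(3.2)(19.2) = 30.72 to 1.3333 (computed as (109 - 105)(0.6667) - (1/2)(6)(0.6667)^2), a change of -29.3867.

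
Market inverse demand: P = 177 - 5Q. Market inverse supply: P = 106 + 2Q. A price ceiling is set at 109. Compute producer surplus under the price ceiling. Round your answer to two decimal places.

Without the control, 177 - 5Q = 106 + 2Q so Q* = 10.1429 and P* = 126.2857.
At P = 109, sellers supply (109 - 106)/2 = 1.5 while buyers want more, so the quantity traded is 1.5 at price 109.
PS is the triangle above supply below 109: (1/2)(1.5)(109 - 106) = 2.25.

2.25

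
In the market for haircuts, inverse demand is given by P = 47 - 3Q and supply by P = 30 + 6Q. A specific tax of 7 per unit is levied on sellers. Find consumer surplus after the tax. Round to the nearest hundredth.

Without the tax, 47 - 3Q = 30 + 6Q so Q* = 1.8889 and P* = 41.3333.
With the tax, sellers need 7 more per unit: 47 - 3Q = 30 + 6Q + 7, so Q_t = 1.1111. Buyers pay P_b = 43.6667; sellers receive P_s = P_b - 7 = 36.6667.
Consumer surplus is the triangle under demand above P_b: (1/2)(1.1111)(47 - 43.6667) = 1.8519.

1.85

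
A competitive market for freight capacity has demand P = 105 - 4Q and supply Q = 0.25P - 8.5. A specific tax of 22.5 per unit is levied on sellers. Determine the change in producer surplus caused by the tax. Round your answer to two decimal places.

Rewriting supply in inverse form: P = 34 + 4Q.
Pre-tax equilibrium: 105 - 4Q = 34 + 4Q gives Q* = 8.875, P* = 69.5.
A tax on sellers shifts supply up by 22.5: 105 - 4Q = 34 + 4Q + 22.5, so Q_t = 6.0625. Buyers pay P_b = 80.75; sellers receive P_s = P_b - 22.5 = 58.25.
PS falls from (1/2)(8.875)(35.5) = 157.5312 to (1/2)(6.0625)(24.25) = 73.5078, a change of -84.0234.

-84.02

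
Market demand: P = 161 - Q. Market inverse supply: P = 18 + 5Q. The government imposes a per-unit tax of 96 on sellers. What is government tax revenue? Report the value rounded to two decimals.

Pre-tax equilibrium: 161 - Q = 18 + 5Q gives Q* = 23.8333, P* = 137.1667.
With the tax, sellers need 96 more per unit: 161 - Q = 18 + 5Q + 96, so Q_t = 7.8333. Buyers pay P_b = 153.1667; sellers receive P_s = P_b - 96 = 57.1667.
Revenue is the tax times quantity traded: 96 x 7.8333 = 752.

752.00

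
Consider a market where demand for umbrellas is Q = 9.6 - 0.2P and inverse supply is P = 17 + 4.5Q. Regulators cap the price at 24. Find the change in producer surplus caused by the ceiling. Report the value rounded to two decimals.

Rewriting demand in inverse form: P = 48 - 5Q.
Without the control, 48 - 5Q = 17 + 4.5Q so Q* = 3.2632 and P* = 31.6842.
At P = 24, sellers supply (24 - 17)/4.5 = 1.5556 while buyers want more, so the quantity traded is 1.5556 at price 24.
PS goes from (1/2)(3.2632)(14.6842) = 23.9584 to 5.4444 (computed as (24 - 17)(1.5556) - (1/2)(4.5)(1.5556)^2), a change of -18.514.

-18.51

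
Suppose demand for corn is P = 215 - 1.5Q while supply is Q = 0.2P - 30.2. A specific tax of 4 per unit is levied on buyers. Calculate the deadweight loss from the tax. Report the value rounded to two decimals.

Rewriting supply in inverse form: P = 151 + 5Q.
Without the tax, 215 - 1.5Q = 151 + 5Q so Q* = 9.8462 and P* = 200.2308.
With the tax, buyers' net willingness to pay falls by 4: (215 - 4) - 1.5Q = 151 + 5Q, so Q_t = 9.2308. Buyers pay P_b = 201.1538; sellers receive P_s = P_b - 4 = 197.1538.
Deadweight loss is the triangle between the curves from Q_t to Q*: (1/2)(9.8462 - 9.2308)(4) = 1.2308.

1.23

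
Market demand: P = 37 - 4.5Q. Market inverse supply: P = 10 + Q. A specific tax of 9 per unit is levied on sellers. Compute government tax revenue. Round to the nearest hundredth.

29.45

Without the tax, 37 - 4.5Q = 10 + Q so Q* = 4.9091 and P* = 14.9091.
A tax on sellers shifts supply up by 9: 37 - 4.5Q = 10 + Q + 9, so Q_t = 3.2727. Buyers pay P_b = 22.2727; sellers receive P_s = P_b - 9 = 13.2727.
Revenue is the tax times quantity traded: 9 x 3.2727 = 29.4545.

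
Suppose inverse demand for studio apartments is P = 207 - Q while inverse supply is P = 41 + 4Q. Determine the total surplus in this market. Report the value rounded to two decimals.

2755.60

Equilibrium: 207 - Q = 41 + 4Q, so Q* = 33.2 and P* = 173.8.
Total surplus is the full triangle between the curves from 0 to Q*: (1/2)(33.2)(207 - 41) = 2755.6.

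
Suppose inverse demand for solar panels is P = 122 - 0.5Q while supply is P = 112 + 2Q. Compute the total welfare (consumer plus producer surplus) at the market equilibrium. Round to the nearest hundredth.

20.00

Equilibrium: 122 - 0.5Q = 112 + 2Q, so Q* = 4 and P* = 120.
CS = (1/2)(4)(2) = 4 and PS = (1/2)(4)(8) = 16, so total surplus = 20.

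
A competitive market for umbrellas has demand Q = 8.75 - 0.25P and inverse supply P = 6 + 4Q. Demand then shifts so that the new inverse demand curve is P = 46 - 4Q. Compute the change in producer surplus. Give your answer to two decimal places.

23.72

Rewriting demand in inverse form: P = 35 - 4Q.
Initial equilibrium: Q_0 = 3.625, P_0 = 20.5; CS_0 = (1/2)(3.625)(14.5) = 26.2812, PS_0 = (1/2)(3.625)(14.5) = 26.2812.
New equilibrium: 46 - 4Q = 6 + 4Q gives Q_1 = 5, P_1 = 26; CS_1 = 50, PS_1 = 50.
Change in producer surplus = 50 - 26.2812 = 23.7188.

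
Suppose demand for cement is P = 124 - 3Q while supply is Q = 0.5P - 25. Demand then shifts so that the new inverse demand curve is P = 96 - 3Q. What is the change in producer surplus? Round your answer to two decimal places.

-134.40

Rewriting supply in inverse form: P = 50 + 2Q.
Initial equilibrium: Q_0 = 14.8, P_0 = 79.6; CS_0 = (1/2)(14.8)(44.4) = 328.56, PS_0 = (1/2)(14.8)(29.6) = 219.04.
New equilibrium: 96 - 3Q = 50 + 2Q gives Q_1 = 9.2, P_1 = 68.4; CS_1 = 126.96, PS_1 = 84.64.
Change in producer surplus = 84.64 - 219.04 = -134.4.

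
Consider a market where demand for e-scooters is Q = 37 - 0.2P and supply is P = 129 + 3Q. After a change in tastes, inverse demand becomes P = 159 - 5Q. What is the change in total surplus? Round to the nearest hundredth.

Rewriting demand in inverse form: P = 185 - 5Q.
Initial equilibrium: Q_0 = 7, P_0 = 150; CS_0 = (1/2)(7)(35) = 122.5, PS_0 = (1/2)(7)(21) = 73.5.
New equilibrium: 159 - 5Q = 129 + 3Q gives Q_1 = 3.75, P_1 = 140.25; CS_1 = 35.1562, PS_1 = 21.0938.
Change in total surplus = (35.1562 + 21.0938) - (122.5 + 73.5) = -139.75.

-139.75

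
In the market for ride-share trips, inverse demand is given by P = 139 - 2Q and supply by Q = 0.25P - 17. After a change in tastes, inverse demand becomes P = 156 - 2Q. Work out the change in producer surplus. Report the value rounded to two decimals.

Rewriting supply in inverse form: P = 68 + 4Q.
Initial equilibrium: Q_0 = 11.8333, P_0 = 115.3333; CS_0 = (1/2)(11.8333)(23.6667) = 140.0278, PS_0 = (1/2)(11.8333)(47.3333) = 280.0556.
New equilibrium: 156 - 2Q = 68 + 4Q gives Q_1 = 14.6667, P_1 = 126.6667; CS_1 = 215.1111, PS_1 = 430.2222.
Change in producer surplus = 430.2222 - 280.0556 = 150.1667.

150.17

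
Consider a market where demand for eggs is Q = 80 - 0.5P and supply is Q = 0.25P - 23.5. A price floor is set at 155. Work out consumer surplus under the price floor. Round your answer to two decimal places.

6.25

Rewriting demand in inverse form: P = 160 - 2Q.
Rewriting supply in inverse form: P = 94 + 4Q.
Without the control, 160 - 2Q = 94 + 4Q so Q* = 11 and P* = 138.
At P = 155, buyers demand (160 - 155)/2 = 2.5 while sellers would supply more, so the quantity traded is 2.5 at price 155.
CS is the triangle under demand above 155: (1/2)(2.5)(160 - 155) = 6.25.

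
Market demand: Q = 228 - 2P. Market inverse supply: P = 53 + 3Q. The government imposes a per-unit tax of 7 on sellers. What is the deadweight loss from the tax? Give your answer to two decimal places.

7.00

Rewriting demand in inverse form: P = 114 - 0.5Q.
Without the tax, 114 - 0.5Q = 53 + 3Q so Q* = 17.4286 and P* = 105.2857.
A tax on sellers shifts supply up by 7: 114 - 0.5Q = 53 + 3Q + 7, so Q_t = 15.4286. Buyers pay P_b = 106.2857; sellers receive P_s = P_b - 7 = 99.2857.
Deadweight loss is the triangle between the curves from Q_t to Q*: (1/2)(17.4286 - 15.4286)(7) = 7.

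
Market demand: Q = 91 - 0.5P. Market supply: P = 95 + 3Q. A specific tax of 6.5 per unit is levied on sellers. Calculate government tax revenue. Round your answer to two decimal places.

Rewriting demand in inverse form: P = 182 - 2Q.
Without the tax, 182 - 2Q = 95 + 3Q so Q* = 17.4 and P* = 147.2.
A tax on sellers shifts supply up by 6.5: 182 - 2Q = 95 + 3Q + 6.5, so Q_t = 16.1. Buyers pay P_b = 149.8; sellers receive P_s = P_b - 6.5 = 143.3.
Revenue is the tax times quantity traded: 6.5 x 16.1 = 104.65.

104.65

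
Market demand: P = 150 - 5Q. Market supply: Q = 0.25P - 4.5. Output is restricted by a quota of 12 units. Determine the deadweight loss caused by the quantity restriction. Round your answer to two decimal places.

32.00

Rewriting supply in inverse form: P = 18 + 4Q.
Unrestricted equilibrium: Q* = (150 - 18)/(5 + 4) = 14.6667.
At Q = 12 the demand price is 150 - 5(12) = 90 and the supply price is 18 + 4(12) = 66.
Deadweight loss is the triangle between the curves from 12 to 14.6667: (1/2)(90 - 66)(14.6667 - 12) = 32.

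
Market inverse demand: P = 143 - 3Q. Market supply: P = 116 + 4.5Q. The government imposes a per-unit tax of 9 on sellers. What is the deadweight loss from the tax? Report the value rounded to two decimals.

Pre-tax equilibrium: 143 - 3Q = 116 + 4.5Q gives Q* = 3.6, P* = 132.2.
With the tax, sellers need 9 more per unit: 143 - 3Q = 116 + 4.5Q + 9, so Q_t = 2.4. Buyers pay P_b = 135.8; sellers receive P_s = P_b - 9 = 126.8.
Deadweight loss is the triangle between the curves from Q_t to Q*: (1/2)(3.6 - 2.4)(9) = 5.4.

5.40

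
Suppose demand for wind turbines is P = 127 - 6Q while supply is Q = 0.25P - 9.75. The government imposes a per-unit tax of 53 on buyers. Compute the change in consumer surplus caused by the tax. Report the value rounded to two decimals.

-195.57

Rewriting supply in inverse form: P = 39 + 4Q.
Without the tax, 127 - 6Q = 39 + 4Q so Q* = 8.8 and P* = 74.2.
A tax on buyers shifts demand down by 53: (127 - 53) - 6Q = 39 + 4Q, so Q_t = 3.5. Buyers pay P_b = 106; sellers receive P_s = P_b - 53 = 53.
Consumers lose the trapezoid between P* and P_b out to Q_t plus the triangle from Q_t to Q*: change in CS = 36.75 - 232.32 = -195.57.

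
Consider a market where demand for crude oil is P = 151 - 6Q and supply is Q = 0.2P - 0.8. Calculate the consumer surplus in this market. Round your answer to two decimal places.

535.76

Rewriting supply in inverse form: P = 4 + 5Q.
Equilibrium: 151 - 6Q = 4 + 5Q, so Q* = 13.3636 and P* = 70.8182.
The demand choke price is 151, so CS = (1/2)(Q*)(151 - P*) = (1/2)(13.3636)(80.1818) = 535.7603.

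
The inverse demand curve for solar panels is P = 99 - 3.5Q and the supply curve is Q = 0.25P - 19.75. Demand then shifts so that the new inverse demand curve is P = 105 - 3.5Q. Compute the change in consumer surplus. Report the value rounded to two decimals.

Rewriting supply in inverse form: P = 79 + 4Q.
Initial equilibrium: Q_0 = 2.6667, P_0 = 89.6667; CS_0 = (1/2)(2.6667)(9.3333) = 12.4444, PS_0 = (1/2)(2.6667)(10.6667) = 14.2222.
New equilibrium: 105 - 3.5Q = 79 + 4Q gives Q_1 = 3.4667, P_1 = 92.8667; CS_1 = 21.0311, PS_1 = 24.0356.
Change in consumer surplus = 21.0311 - 12.4444 = 8.5867.

8.59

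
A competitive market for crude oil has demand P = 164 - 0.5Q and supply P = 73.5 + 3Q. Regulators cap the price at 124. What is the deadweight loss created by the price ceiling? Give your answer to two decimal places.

142.50

Without the control, 164 - 0.5Q = 73.5 + 3Q so Q* = 25.8571 and P* = 151.0714.
At the ceiling price 124, quantity supplied is (124 - 73.5)/3 = 16.8333; supply is the short side, so Q = 16.8333 trades at P = 124.
At Q = 16.8333 the demand price is 155.5833 and the supply price is 124. Deadweight loss is the triangle between the curves from 16.8333 to 25.8571: (1/2)(155.5833 - 124)(25.8571 - 16.8333) = 142.501.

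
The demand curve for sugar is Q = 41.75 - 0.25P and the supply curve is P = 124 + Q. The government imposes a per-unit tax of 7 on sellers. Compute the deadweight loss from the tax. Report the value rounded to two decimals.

4.90

Rewriting demand in inverse form: P = 167 - 4Q.
Without the tax, 167 - 4Q = 124 + Q so Q* = 8.6 and P* = 132.6.
A tax on sellers shifts supply up by 7: 167 - 4Q = 124 + Q + 7, so Q_t = 7.2. Buyers pay P_b = 138.2; sellers receive P_s = P_b - 7 = 131.2.
Deadweight loss is the triangle between the curves from Q_t to Q*: (1/2)(8.6 - 7.2)(7) = 4.9.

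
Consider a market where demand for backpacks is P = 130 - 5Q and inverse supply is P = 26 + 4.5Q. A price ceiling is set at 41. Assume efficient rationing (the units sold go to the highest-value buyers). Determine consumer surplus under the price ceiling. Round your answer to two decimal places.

Free-market equilibrium: 130 - 5Q = 26 + 4.5Q gives Q* = 10.9474, P* = 75.2632.
At P = 41, sellers supply (41 - 26)/4.5 = 3.3333 while buyers want more, so the quantity traded is 3.3333 at price 41.
The demand price at Q = 3.3333 is 113.3333. CS is the trapezoid between demand and 41 over [0, 3.3333]: (1/2)[(130 - 41) + (113.3333 - 41)](3.3333) = 268.8889.

268.89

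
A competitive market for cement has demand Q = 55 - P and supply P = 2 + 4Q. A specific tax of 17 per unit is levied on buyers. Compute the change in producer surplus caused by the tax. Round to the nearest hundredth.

-121.04

Rewriting demand in inverse form: P = 55 - Q.
Pre-tax equilibrium: 55 - Q = 2 + 4Q gives Q* = 10.6, P* = 44.4.
A tax on buyers shifts demand down by 17: (55 - 17) - Q = 2 + 4Q, so Q_t = 7.2. Buyers pay P_b = 47.8; sellers receive P_s = P_b - 17 = 30.8.
PS falls from (1/2)(10.6)(42.4) = 224.72 to (1/2)(7.2)(28.8) = 103.68, a change of -121.04.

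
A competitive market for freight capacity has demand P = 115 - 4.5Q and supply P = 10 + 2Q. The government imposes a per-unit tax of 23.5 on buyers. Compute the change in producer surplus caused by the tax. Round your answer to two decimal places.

-103.73

Pre-tax equilibrium: 115 - 4.5Q = 10 + 2Q gives Q* = 16.1538, P* = 42.3077.
With the tax, buyers' net willingness to pay falls by 23.5: (115 - 23.5) - 4.5Q = 10 + 2Q, so Q_t = 12.5385. Buyers pay P_b = 58.5769; sellers receive P_s = P_b - 23.5 = 35.0769.
PS falls from (1/2)(16.1538)(32.3077) = 260.9467 to (1/2)(12.5385)(25.0769) = 157.213, a change of -103.7337.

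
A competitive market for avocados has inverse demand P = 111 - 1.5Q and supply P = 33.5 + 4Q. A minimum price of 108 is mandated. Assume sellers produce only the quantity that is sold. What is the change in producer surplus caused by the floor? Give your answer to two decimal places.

Without the control, 111 - 1.5Q = 33.5 + 4Q so Q* = 14.0909 and P* = 89.8636.
At P = 108, buyers demand (111 - 108)/1.5 = 2 while sellers would supply more, so the quantity traded is 2 at price 108.
PS goes from (1/2)(14.0909)(56.3636) = 397.1074 to 141 (computed as (108 - 33.5)(2) - (1/2)(4)(2)^2), a change of -256.1074.

-256.11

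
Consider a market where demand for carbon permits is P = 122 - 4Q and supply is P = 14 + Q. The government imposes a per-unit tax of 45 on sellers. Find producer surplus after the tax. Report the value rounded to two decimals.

79.38

Pre-tax equilibrium: 122 - 4Q = 14 + Q gives Q* = 21.6, P* = 35.6.
A tax on sellers shifts supply up by 45: 122 - 4Q = 14 + Q + 45, so Q_t = 12.6. Buyers pay P_b = 71.6; sellers receive P_s = P_b - 45 = 26.6.
Producer surplus is the triangle above supply below P_s: (1/2)(12.6)(26.6 - 14) = 79.38.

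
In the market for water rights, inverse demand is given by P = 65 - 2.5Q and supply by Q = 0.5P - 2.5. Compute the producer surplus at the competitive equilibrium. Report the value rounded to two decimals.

Rewriting supply in inverse form: P = 5 + 2Q.
Set 65 - 2.5Q = 5 + 2Q, which gives 60 = 4.5Q, so Q* = 13.3333 and P* = 65 - 2.5(13.3333) = 31.6667.
The supply curve's price intercept is 5, so PS = (1/2)(Q*)(P* - 5) = (1/2)(13.3333)(26.6667) = 177.7778.

177.78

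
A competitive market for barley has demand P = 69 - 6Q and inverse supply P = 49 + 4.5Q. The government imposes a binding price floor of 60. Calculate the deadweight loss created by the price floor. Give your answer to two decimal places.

0.86

Without the control, 69 - 6Q = 49 + 4.5Q so Q* = 1.9048 and P* = 57.5714.
At P = 60, buyers demand (69 - 60)/6 = 1.5 while sellers would supply more, so the quantity traded is 1.5 at price 60.
The lost-trades triangle has base Q* - 1.5 = 0.4048 and height equal to the gap between the curves at Q = 1.5, which is 60 - 55.75 = 4.25. DWL = (1/2)(0.4048)(4.25) = 0.8601.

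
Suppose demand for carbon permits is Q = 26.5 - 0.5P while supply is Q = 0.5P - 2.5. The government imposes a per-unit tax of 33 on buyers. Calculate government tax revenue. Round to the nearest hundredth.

Rewriting demand in inverse form: P = 53 - 2Q.
Rewriting supply in inverse form: P = 5 + 2Q.
Without the tax, 53 - 2Q = 5 + 2Q so Q* = 12 and P* = 29.
With the tax, buyers' net willingness to pay falls by 33: (53 - 33) - 2Q = 5 + 2Q, so Q_t = 3.75. Buyers pay P_b = 45.5; sellers receive P_s = P_b - 33 = 12.5.
Tax revenue = t x Q_t = 33 x 3.75 = 123.75.

123.75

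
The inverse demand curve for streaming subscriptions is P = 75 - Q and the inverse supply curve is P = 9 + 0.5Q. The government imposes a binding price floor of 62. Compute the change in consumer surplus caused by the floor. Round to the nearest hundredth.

Free-market equilibrium: 75 - Q = 9 + 0.5Q gives Q* = 44, P* = 31.
At P = 62, buyers demand (75 - 62)/1 = 13 while sellers would supply more, so the quantity traded is 13 at price 62.
CS goes from (1/2)(44)(44) = 968 to 84.5 (computed as (75 - 62)(13) - (1/2)(1)(13)^2), a change of -883.5.

-883.50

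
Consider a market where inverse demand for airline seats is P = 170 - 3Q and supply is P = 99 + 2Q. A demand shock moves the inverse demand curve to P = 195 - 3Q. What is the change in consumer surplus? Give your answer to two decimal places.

Initial equilibrium: Q_0 = 14.2, P_0 = 127.4; CS_0 = (1/2)(14.2)(42.6) = 302.46, PS_0 = (1/2)(14.2)(28.4) = 201.64.
New equilibrium: 195 - 3Q = 99 + 2Q gives Q_1 = 19.2, P_1 = 137.4; CS_1 = 552.96, PS_1 = 368.64.
Change in consumer surplus = 552.96 - 302.46 = 250.5.

250.50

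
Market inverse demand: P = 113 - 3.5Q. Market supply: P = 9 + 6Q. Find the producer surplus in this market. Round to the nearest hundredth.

359.53

Set 113 - 3.5Q = 9 + 6Q, which gives 104 = 9.5Q, so Q* = 10.9474 and P* = 113 - 3.5(10.9474) = 74.6842.
PS is the area between P* and the supply curve from 0 to Q*: (1/2)(10.9474)(65.6842) = 359.5346.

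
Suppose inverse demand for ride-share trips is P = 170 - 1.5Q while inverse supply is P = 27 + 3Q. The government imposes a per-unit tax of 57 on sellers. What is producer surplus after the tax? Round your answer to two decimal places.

547.85

Without the tax, 170 - 1.5Q = 27 + 3Q so Q* = 31.7778 and P* = 122.3333.
A tax on sellers shifts supply up by 57: 170 - 1.5Q = 27 + 3Q + 57, so Q_t = 19.1111. Buyers pay P_b = 141.3333; sellers receive P_s = P_b - 57 = 84.3333.
PS = (1/2)(Q_t)(P_s - 27) = (1/2)(19.1111)(57.3333) = 547.8519.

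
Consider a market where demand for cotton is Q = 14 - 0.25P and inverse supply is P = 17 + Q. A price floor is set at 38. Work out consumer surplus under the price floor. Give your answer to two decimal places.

Rewriting demand in inverse form: P = 56 - 4Q.
Without the control, 56 - 4Q = 17 + Q so Q* = 7.8 and P* = 24.8.
At the floor price 38, quantity demanded is (56 - 38)/4 = 4.5; demand is the short side, so Q = 4.5 trades at P = 38.
CS is the triangle under demand above 38: (1/2)(4.5)(56 - 38) = 40.5.

40.50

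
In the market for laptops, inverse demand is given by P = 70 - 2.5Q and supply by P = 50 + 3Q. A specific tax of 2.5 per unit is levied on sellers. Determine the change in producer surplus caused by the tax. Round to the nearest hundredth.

-4.65

Without the tax, 70 - 2.5Q = 50 + 3Q so Q* = 3.6364 and P* = 60.9091.
With the tax, sellers need 2.5 more per unit: 70 - 2.5Q = 50 + 3Q + 2.5, so Q_t = 3.1818. Buyers pay P_b = 62.0455; sellers receive P_s = P_b - 2.5 = 59.5455.
PS falls from (1/2)(3.6364)(10.9091) = 19.8347 to (1/2)(3.1818)(9.5455) = 15.186, a change of -4.6488.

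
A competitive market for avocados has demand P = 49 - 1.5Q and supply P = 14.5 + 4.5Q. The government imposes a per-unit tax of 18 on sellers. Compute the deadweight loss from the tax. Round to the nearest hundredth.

27.00

Pre-tax equilibrium: 49 - 1.5Q = 14.5 + 4.5Q gives Q* = 5.75, P* = 40.375.
With the tax, sellers need 18 more per unit: 49 - 1.5Q = 14.5 + 4.5Q + 18, so Q_t = 2.75. Buyers pay P_b = 44.875; sellers receive P_s = P_b - 18 = 26.875.
Deadweight loss is the triangle between the curves from Q_t to Q*: (1/2)(5.75 - 2.75)(18) = 27.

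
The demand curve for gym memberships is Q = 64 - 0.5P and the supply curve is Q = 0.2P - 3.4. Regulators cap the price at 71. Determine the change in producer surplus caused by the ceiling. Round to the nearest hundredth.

-337.02

Rewriting demand in inverse form: P = 128 - 2Q.
Rewriting supply in inverse form: P = 17 + 5Q.
Without the control, 128 - 2Q = 17 + 5Q so Q* = 15.8571 and P* = 96.2857.
At the ceiling price 71, quantity supplied is (71 - 17)/5 = 10.8; supply is the short side, so Q = 10.8 trades at P = 71.
PS goes from (1/2)(15.8571)(79.2857) = 628.6224 to 291.6 (computed as (71 - 17)(10.8) - (1/2)(5)(10.8)^2), a change of -337.0224.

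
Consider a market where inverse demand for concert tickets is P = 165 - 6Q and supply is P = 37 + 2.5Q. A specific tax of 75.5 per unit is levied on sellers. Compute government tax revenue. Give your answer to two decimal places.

466.32

Pre-tax equilibrium: 165 - 6Q = 37 + 2.5Q gives Q* = 15.0588, P* = 74.6471.
With the tax, sellers need 75.5 more per unit: 165 - 6Q = 37 + 2.5Q + 75.5, so Q_t = 6.1765. Buyers pay P_b = 127.9412; sellers receive P_s = P_b - 75.5 = 52.4412.
Revenue is the tax times quantity traded: 75.5 x 6.1765 = 466.3235.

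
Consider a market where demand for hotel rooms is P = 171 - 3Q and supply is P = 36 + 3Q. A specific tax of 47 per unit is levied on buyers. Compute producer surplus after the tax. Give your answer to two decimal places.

Without the tax, 171 - 3Q = 36 + 3Q so Q* = 22.5 and P* = 103.5.
With the tax, buyers' net willingness to pay falls by 47: (171 - 47) - 3Q = 36 + 3Q, so Q_t = 14.6667. Buyers pay P_b = 127; sellers receive P_s = P_b - 47 = 80.
Producer surplus is the triangle above supply below P_s: (1/2)(14.6667)(80 - 36) = 322.6667.

322.67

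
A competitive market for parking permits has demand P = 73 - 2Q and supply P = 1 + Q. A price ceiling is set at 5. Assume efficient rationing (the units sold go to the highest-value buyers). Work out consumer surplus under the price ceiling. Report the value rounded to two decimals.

Without the control, 73 - 2Q = 1 + Q so Q* = 24 and P* = 25.
At the ceiling price 5, quantity supplied is (5 - 1)/1 = 4; supply is the short side, so Q = 4 trades at P = 5.
The demand price at Q = 4 is 65. CS is the trapezoid between demand and 5 over [0, 4]: (1/2)[(73 - 5) + (65 - 5)](4) = 256.

256.00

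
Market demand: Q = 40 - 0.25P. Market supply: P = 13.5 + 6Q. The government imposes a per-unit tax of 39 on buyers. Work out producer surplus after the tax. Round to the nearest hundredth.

346.69

Rewriting demand in inverse form: P = 160 - 4Q.
Without the tax, 160 - 4Q = 13.5 + 6Q so Q* = 14.65 and P* = 101.4.
With the tax, buyers' net willingness to pay falls by 39: (160 - 39) - 4Q = 13.5 + 6Q, so Q_t = 10.75. Buyers pay P_b = 117; sellers receive P_s = P_b - 39 = 78.
PS = (1/2)(Q_t)(P_s - 13.5) = (1/2)(10.75)(64.5) = 346.6875.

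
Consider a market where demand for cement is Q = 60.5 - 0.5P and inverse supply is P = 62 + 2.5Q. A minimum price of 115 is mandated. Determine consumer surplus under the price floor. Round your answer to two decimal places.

9.00

Rewriting demand in inverse form: P = 121 - 2Q.
Free-market equilibrium: 121 - 2Q = 62 + 2.5Q gives Q* = 13.1111, P* = 94.7778.
At P = 115, buyers demand (121 - 115)/2 = 3 while sellers would supply more, so the quantity traded is 3 at price 115.
CS is the triangle under demand above 115: (1/2)(3)(121 - 115) = 9.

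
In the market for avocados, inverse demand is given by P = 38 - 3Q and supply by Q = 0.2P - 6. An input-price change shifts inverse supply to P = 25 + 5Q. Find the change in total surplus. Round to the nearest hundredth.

6.56

Rewriting supply in inverse form: P = 30 + 5Q.
Initial equilibrium: Q_0 = 1, P_0 = 35; CS_0 = (1/2)(1)(3) = 1.5, PS_0 = (1/2)(1)(5) = 2.5.
New equilibrium: 38 - 3Q = 25 + 5Q gives Q_1 = 1.625, P_1 = 33.125; CS_1 = 3.9609, PS_1 = 6.6016.
Change in total surplus = (3.9609 + 6.6016) - (1.5 + 2.5) = 6.5625.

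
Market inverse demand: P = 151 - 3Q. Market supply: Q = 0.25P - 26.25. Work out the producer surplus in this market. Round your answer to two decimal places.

Rewriting supply in inverse form: P = 105 + 4Q.
Set 151 - 3Q = 105 + 4Q, which gives 46 = 7Q, so Q* = 6.5714 and P* = 151 - 3(6.5714) = 131.2857.
The supply curve's price intercept is 105, so PS = (1/2)(Q*)(P* - 105) = (1/2)(6.5714)(26.2857) = 86.3673.

86.37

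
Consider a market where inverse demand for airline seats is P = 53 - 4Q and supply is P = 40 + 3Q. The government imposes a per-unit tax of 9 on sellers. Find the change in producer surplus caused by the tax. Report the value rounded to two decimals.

-4.68

Pre-tax equilibrium: 53 - 4Q = 40 + 3Q gives Q* = 1.8571, P* = 45.5714.
With the tax, sellers need 9 more per unit: 53 - 4Q = 40 + 3Q + 9, so Q_t = 0.5714. Buyers pay P_b = 50.7143; sellers receive P_s = P_b - 9 = 41.7143.
Producers lose the trapezoid between P_s and P* out to Q_t plus the triangle from Q_t to Q*: change in PS = 0.4898 - 5.1735 = -4.6837.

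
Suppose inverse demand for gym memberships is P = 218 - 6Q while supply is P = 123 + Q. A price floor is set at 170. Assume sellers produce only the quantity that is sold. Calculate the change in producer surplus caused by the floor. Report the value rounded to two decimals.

Free-market equilibrium: 218 - 6Q = 123 + Q gives Q* = 13.5714, P* = 136.5714.
At the floor price 170, quantity demanded is (218 - 170)/6 = 8; demand is the short side, so Q = 8 trades at P = 170.
PS goes from (1/2)(13.5714)(13.5714) = 92.0918 to 344 (computed as (170 - 123)(8) - (1/2)(1)(8)^2), a change of 251.9082.

251.91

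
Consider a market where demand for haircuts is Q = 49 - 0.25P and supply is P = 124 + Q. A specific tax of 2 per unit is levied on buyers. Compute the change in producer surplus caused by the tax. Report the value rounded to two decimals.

-5.68

Rewriting demand in inverse form: P = 196 - 4Q.
Pre-tax equilibrium: 196 - 4Q = 124 + Q gives Q* = 14.4, P* = 138.4.
With the tax, buyers' net willingness to pay falls by 2: (196 - 2) - 4Q = 124 + Q, so Q_t = 14. Buyers pay P_b = 140; sellers receive P_s = P_b - 2 = 138.
PS falls from (1/2)(14.4)(14.4) = 103.68 to (1/2)(14)(14) = 98, a change of -5.68.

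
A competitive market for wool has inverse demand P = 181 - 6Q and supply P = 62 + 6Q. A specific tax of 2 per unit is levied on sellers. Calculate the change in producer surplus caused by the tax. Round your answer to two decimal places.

Without the tax, 181 - 6Q = 62 + 6Q so Q* = 9.9167 and P* = 121.5.
With the tax, sellers need 2 more per unit: 181 - 6Q = 62 + 6Q + 2, so Q_t = 9.75. Buyers pay P_b = 122.5; sellers receive P_s = P_b - 2 = 120.5.
Producers lose the trapezoid between P_s and P* out to Q_t plus the triangle from Q_t to Q*: change in PS = 285.1875 - 295.0208 = -9.8333.

-9.83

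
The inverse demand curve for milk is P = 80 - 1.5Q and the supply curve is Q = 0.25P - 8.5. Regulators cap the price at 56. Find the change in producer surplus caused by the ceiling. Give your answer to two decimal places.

Rewriting supply in inverse form: P = 34 + 4Q.
Free-market equilibrium: 80 - 1.5Q = 34 + 4Q gives Q* = 8.3636, P* = 67.4545.
At the ceiling price 56, quantity supplied is (56 - 34)/4 = 5.5; supply is the short side, so Q = 5.5 trades at P = 56.
PS goes from (1/2)(8.3636)(33.4545) = 139.9008 to 60.5 (computed as (56 - 34)(5.5) - (1/2)(4)(5.5)^2), a change of -79.4008.

-79.40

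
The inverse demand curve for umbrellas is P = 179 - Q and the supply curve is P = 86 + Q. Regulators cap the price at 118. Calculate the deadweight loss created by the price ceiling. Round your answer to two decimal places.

Without the control, 179 - Q = 86 + Q so Q* = 46.5 and P* = 132.5.
At P = 118, sellers supply (118 - 86)/1 = 32 while buyers want more, so the quantity traded is 32 at price 118.
At Q = 32 the demand price is 147 and the supply price is 118. Deadweight loss is the triangle between the curves from 32 to 46.5: (1/2)(147 - 118)(46.5 - 32) = 210.25.

210.25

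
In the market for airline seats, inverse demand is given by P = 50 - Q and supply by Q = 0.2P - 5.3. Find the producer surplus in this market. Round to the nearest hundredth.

38.35

Rewriting supply in inverse form: P = 26.5 + 5Q.
Set 50 - Q = 26.5 + 5Q, which gives 23.5 = 6Q, so Q* = 3.9167 and P* = 50 - (3.9167) = 46.0833.
The supply curve's price intercept is 26.5, so PS = (1/2)(Q*)(P* - 26.5) = (1/2)(3.9167)(19.5833) = 38.3507.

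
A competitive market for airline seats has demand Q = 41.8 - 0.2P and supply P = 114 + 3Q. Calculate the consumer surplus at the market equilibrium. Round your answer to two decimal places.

352.54

Rewriting demand in inverse form: P = 209 - 5Q.
Setting demand equal to supply, 95 = 8Q, so Q* = 11.875 and P* = 149.625.
Consumer surplus is the triangle under demand above P*: (1/2)(11.875)(209 - 149.625) = (1/2)(11.875)(59.375) = 352.5391.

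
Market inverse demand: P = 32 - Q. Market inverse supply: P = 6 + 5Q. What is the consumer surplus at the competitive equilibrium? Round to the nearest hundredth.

Equilibrium: 32 - Q = 6 + 5Q, so Q* = 4.3333 and P* = 27.6667.
CS is the area between the demand curve and P* from 0 to Q*: (1/2)(4.3333)(4.3333) = 9.3889.

9.39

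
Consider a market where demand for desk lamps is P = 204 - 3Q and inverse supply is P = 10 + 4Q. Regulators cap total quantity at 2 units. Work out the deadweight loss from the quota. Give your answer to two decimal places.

Unrestricted equilibrium: Q* = (204 - 10)/(3 + 4) = 27.7143.
At Q = 2 the demand price is 204 - 3(2) = 198 and the supply price is 10 + 4(2) = 18.
Deadweight loss is the triangle between the curves from 2 to 27.7143: (1/2)(198 - 18)(27.7143 - 2) = 2314.2857.

2314.29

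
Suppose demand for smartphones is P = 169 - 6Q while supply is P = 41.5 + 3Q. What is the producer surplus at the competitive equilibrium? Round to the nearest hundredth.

Setting demand equal to supply, 127.5 = 9Q, so Q* = 14.1667 and P* = 84.
Producer surplus is the triangle above supply below P*: (1/2)(14.1667)(84 - 41.5) = (1/2)(14.1667)(42.5) = 301.0417.

301.04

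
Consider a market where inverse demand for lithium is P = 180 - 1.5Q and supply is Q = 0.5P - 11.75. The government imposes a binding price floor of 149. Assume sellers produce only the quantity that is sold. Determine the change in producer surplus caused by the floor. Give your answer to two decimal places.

167.19

Rewriting supply in inverse form: P = 23.5 + 2Q.
Without the control, 180 - 1.5Q = 23.5 + 2Q so Q* = 44.7143 and P* = 112.9286.
At P = 149, buyers demand (180 - 149)/1.5 = 20.6667 while sellers would supply more, so the quantity traded is 20.6667 at price 149.
PS goes from (1/2)(44.7143)(89.4286) = 1999.3673 to 2166.5556 (computed as (149 - 23.5)(20.6667) - (1/2)(2)(20.6667)^2), a change of 167.1882.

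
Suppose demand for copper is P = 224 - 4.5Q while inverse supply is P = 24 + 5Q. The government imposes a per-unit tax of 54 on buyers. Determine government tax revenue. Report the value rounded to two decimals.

829.89

Without the tax, 224 - 4.5Q = 24 + 5Q so Q* = 21.0526 and P* = 129.2632.
With the tax, buyers' net willingness to pay falls by 54: (224 - 54) - 4.5Q = 24 + 5Q, so Q_t = 15.3684. Buyers pay P_b = 154.8421; sellers receive P_s = P_b - 54 = 100.8421.
Revenue is the tax times quantity traded: 54 x 15.3684 = 829.8947.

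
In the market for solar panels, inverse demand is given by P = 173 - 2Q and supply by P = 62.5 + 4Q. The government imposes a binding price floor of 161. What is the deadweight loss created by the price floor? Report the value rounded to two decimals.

462.52

Free-market equilibrium: 173 - 2Q = 62.5 + 4Q gives Q* = 18.4167, P* = 136.1667.
At the floor price 161, quantity demanded is (173 - 161)/2 = 6; demand is the short side, so Q = 6 trades at P = 161.
The lost-trades triangle has base Q* - 6 = 12.4167 and height equal to the gap between the curves at Q = 6, which is 161 - 86.5 = 74.5. DWL = (1/2)(12.4167)(74.5) = 462.5208.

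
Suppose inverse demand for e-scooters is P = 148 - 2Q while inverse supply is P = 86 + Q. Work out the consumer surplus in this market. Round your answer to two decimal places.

427.11

Set 148 - 2Q = 86 + Q, which gives 62 = 3Q, so Q* = 20.6667 and P* = 148 - 2(20.6667) = 106.6667.
CS is the area between the demand curve and P* from 0 to Q*: (1/2)(20.6667)(41.3333) = 427.1111.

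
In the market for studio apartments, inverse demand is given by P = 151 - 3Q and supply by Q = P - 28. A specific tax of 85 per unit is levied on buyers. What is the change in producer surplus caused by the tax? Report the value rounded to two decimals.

-427.66

Rewriting supply in inverse form: P = 28 + Q.
Without the tax, 151 - 3Q = 28 + Q so Q* = 30.75 and P* = 58.75.
With the tax, buyers' net willingness to pay falls by 85: (151 - 85) - 3Q = 28 + Q, so Q_t = 9.5. Buyers pay P_b = 122.5; sellers receive P_s = P_b - 85 = 37.5.
PS falls from (1/2)(30.75)(30.75) = 472.7812 to (1/2)(9.5)(9.5) = 45.125, a change of -427.6562.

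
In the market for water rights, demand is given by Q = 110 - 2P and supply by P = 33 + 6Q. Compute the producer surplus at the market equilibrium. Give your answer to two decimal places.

34.37

Rewriting demand in inverse form: P = 55 - 0.5Q.
Setting demand equal to supply, 22 = 6.5Q, so Q* = 3.3846 and P* = 53.3077.
The supply curve's price intercept is 33, so PS = (1/2)(Q*)(P* - 33) = (1/2)(3.3846)(20.3077) = 34.3669.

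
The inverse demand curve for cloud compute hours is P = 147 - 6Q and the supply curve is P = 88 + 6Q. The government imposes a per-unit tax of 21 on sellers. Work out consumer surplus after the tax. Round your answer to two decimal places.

Pre-tax equilibrium: 147 - 6Q = 88 + 6Q gives Q* = 4.9167, P* = 117.5.
With the tax, sellers need 21 more per unit: 147 - 6Q = 88 + 6Q + 21, so Q_t = 3.1667. Buyers pay P_b = 128; sellers receive P_s = P_b - 21 = 107.
CS = (1/2)(Q_t)(147 - P_b) = (1/2)(3.1667)(19) = 30.0833.

30.08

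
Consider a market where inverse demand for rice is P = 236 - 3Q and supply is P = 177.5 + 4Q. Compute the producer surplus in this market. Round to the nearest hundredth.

Set 236 - 3Q = 177.5 + 4Q, which gives 58.5 = 7Q, so Q* = 8.3571 and P* = 236 - 3(8.3571) = 210.9286.
PS is the area between P* and the supply curve from 0 to Q*: (1/2)(8.3571)(33.4286) = 139.6837.

139.68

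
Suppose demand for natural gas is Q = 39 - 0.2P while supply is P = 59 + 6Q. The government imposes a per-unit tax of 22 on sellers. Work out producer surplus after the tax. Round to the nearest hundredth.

Rewriting demand in inverse form: P = 195 - 5Q.
Pre-tax equilibrium: 195 - 5Q = 59 + 6Q gives Q* = 12.3636, P* = 133.1818.
A tax on sellers shifts supply up by 22: 195 - 5Q = 59 + 6Q + 22, so Q_t = 10.3636. Buyers pay P_b = 143.1818; sellers receive P_s = P_b - 22 = 121.1818.
PS = (1/2)(Q_t)(P_s - 59) = (1/2)(10.3636)(62.1818) = 322.2149.

322.21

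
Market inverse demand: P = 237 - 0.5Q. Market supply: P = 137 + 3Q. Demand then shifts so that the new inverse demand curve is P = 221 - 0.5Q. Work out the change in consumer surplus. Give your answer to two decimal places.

-60.08

Initial equilibrium: Q_0 = 28.5714, P_0 = 222.7143; CS_0 = (1/2)(28.5714)(14.2857) = 204.0816, PS_0 = (1/2)(28.5714)(85.7143) = 1224.4898.
New equilibrium: 221 - 0.5Q = 137 + 3Q gives Q_1 = 24, P_1 = 209; CS_1 = 144, PS_1 = 864.
Change in consumer surplus = 144 - 204.0816 = -60.0816.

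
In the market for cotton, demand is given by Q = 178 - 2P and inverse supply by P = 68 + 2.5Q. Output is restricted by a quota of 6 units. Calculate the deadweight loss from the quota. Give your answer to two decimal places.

1.50

Rewriting demand in inverse form: P = 89 - 0.5Q.
Without the quota, 89 - 0.5Q = 68 + 2.5Q gives Q* = 7.
At Q = 6 the demand price is 89 - 0.5(6) = 86 and the supply price is 68 + 2.5(6) = 83.
DWL = (1/2)(gap between curves at 6) x (Q* - 6) = (1/2)(3)(1) = 1.5.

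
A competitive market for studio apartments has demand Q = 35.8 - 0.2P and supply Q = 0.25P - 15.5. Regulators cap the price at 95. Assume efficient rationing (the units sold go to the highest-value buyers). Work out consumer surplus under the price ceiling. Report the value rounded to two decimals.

522.84

Rewriting demand in inverse form: P = 179 - 5Q.
Rewriting supply in inverse form: P = 62 + 4Q.
Without the control, 179 - 5Q = 62 + 4Q so Q* = 13 and P* = 114.
At P = 95, sellers supply (95 - 62)/4 = 8.25 while buyers want more, so the quantity traded is 8.25 at price 95.
The demand price at Q = 8.25 is 137.75. CS is the trapezoid between demand and 95 over [0, 8.25]: (1/2)[(179 - 95) + (137.75 - 95)](8.25) = 522.8438.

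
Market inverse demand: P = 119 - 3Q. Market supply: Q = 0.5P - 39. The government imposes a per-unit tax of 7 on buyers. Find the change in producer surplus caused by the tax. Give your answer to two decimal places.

-21.00

Rewriting supply in inverse form: P = 78 + 2Q.
Pre-tax equilibrium: 119 - 3Q = 78 + 2Q gives Q* = 8.2, P* = 94.4.
A tax on buyers shifts demand down by 7: (119 - 7) - 3Q = 78 + 2Q, so Q_t = 6.8. Buyers pay P_b = 98.6; sellers receive P_s = P_b - 7 = 91.6.
PS falls from (1/2)(8.2)(16.4) = 67.24 to (1/2)(6.8)(13.6) = 46.24, a change of -21.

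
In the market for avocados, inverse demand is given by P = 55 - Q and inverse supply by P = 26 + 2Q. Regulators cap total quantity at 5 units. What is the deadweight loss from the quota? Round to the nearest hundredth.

32.67

Without the quota, 55 - Q = 26 + 2Q gives Q* = 9.6667.
At Q = 5 the demand price is 55 - (5) = 50 and the supply price is 26 + 2(5) = 36.
DWL = (1/2)(gap between curves at 5) x (Q* - 5) = (1/2)(14)(4.6667) = 32.6667.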